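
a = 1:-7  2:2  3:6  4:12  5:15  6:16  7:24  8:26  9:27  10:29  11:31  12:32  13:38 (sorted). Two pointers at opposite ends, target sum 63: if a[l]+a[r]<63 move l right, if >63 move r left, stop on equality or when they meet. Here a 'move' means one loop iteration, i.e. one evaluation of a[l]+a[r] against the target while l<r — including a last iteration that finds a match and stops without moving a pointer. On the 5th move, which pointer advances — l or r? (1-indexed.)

l

[1,13] -7+38=31 <63 → l++
[2,13] 2+38=40 <63 → l++
[3,13] 6+38=44 <63 → l++
[4,13] 12+38=50 <63 → l++
[5,13] 15+38=53 <63 → l++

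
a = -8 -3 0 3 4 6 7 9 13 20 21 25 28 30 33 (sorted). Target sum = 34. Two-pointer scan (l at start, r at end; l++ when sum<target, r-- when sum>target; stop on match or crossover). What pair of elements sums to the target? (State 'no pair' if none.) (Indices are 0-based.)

(4, 30)

[0,14] -8+33=25 <34 → l++
[1,14] -3+33=30 <34 → l++
[2,14] 0+33=33 <34 → l++
[3,14] 3+33=36 >34 → r--
[3,13] 3+30=33 <34 → l++
[4,13] 4+30=34 → found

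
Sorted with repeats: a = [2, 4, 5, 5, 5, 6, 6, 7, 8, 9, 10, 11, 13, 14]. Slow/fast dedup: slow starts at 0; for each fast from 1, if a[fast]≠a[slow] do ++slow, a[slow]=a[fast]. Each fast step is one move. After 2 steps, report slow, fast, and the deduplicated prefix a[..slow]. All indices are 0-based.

slow=0 fast=1: a[fast]=4≠a[slow]=2 write a[1]=4, slow++,fast++
slow=1 fast=2: a[fast]=5≠a[slow]=4 write a[2]=5, slow++,fast++

slow=2, fast=3, prefix=[2, 4, 5]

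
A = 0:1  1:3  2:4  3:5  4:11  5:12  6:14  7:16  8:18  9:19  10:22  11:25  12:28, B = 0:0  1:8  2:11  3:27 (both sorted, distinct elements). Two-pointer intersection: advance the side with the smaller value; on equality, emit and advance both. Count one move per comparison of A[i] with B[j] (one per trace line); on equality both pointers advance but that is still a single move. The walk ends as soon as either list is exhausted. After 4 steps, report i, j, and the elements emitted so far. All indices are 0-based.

i=0 j=0: 1>0, j++
i=0 j=1: 1<8, i++
i=1 j=1: 3<8, i++
i=2 j=1: 4<8, i++

i=3, j=1, emitted=[]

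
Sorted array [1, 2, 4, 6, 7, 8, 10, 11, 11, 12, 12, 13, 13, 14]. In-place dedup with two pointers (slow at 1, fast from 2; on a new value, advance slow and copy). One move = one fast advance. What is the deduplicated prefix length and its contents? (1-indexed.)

length 11; prefix = [1, 2, 4, 6, 7, 8, 10, 11, 12, 13, 14]

(s=1,f=2) a[fast]=2≠a[slow]=1 write a[2]=2 → slow++,fast++
(s=2,f=3) a[fast]=4≠a[slow]=2 write a[3]=4 → slow++,fast++
(s=3,f=4) a[fast]=6≠a[slow]=4 write a[4]=6 → slow++,fast++
(s=4,f=5) a[fast]=7≠a[slow]=6 write a[5]=7 → slow++,fast++
(s=5,f=6) a[fast]=8≠a[slow]=7 write a[6]=8 → slow++,fast++
(s=6,f=7) a[fast]=10≠a[slow]=8 write a[7]=10 → slow++,fast++
(s=7,f=8) a[fast]=11≠a[slow]=10 write a[8]=11 → slow++,fast++
(s=8,f=9) a[fast]=11=a[slow] dup → fast++
(s=8,f=10) a[fast]=12≠a[slow]=11 write a[9]=12 → slow++,fast++
(s=9,f=11) a[fast]=12=a[slow] dup → fast++
(s=9,f=12) a[fast]=13≠a[slow]=12 write a[10]=13 → slow++,fast++
(s=10,f=13) a[fast]=13=a[slow] dup → fast++
(s=10,f=14) a[fast]=14≠a[slow]=13 write a[11]=14 → slow++,fast++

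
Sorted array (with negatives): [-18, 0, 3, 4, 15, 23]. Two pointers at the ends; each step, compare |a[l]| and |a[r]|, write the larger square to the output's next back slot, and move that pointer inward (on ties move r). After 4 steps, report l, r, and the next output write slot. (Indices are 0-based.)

l=0 r=5: |-18|<=|23| out[5]=529, r--
l=0 r=4: |-18|>|15| out[4]=324, l++
l=1 r=4: |0|<=|15| out[3]=225, r--
l=1 r=3: |0|<=|4| out[2]=16, r--

l=1, r=2, next write slot=1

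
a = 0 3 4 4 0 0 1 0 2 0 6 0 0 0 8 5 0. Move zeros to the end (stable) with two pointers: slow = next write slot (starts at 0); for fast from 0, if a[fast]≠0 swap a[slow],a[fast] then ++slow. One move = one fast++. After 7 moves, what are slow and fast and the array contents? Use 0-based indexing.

slow=4, fast=7, a=[3, 4, 4, 1, 0, 0, 0, 0, 2, 0, 6, 0, 0, 0, 8, 5, 0]

(s=0,f=0) a[fast]=0 → fast++
(s=0,f=1) a[fast]=3≠0 swap→a[0]=3 → slow++,fast++
(s=1,f=2) a[fast]=4≠0 swap→a[1]=4 → slow++,fast++
(s=2,f=3) a[fast]=4≠0 swap→a[2]=4 → slow++,fast++
(s=3,f=4) a[fast]=0 → fast++
(s=3,f=5) a[fast]=0 → fast++
(s=3,f=6) a[fast]=1≠0 swap→a[3]=1 → slow++,fast++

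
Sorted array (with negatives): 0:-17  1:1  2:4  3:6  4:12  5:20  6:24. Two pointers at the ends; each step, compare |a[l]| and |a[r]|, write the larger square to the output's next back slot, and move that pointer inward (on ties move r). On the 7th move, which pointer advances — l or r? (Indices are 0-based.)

r

l=0 r=6: |-17|<=|24| out[6]=576, r--
l=0 r=5: |-17|<=|20| out[5]=400, r--
l=0 r=4: |-17|>|12| out[4]=289, l++
l=1 r=4: |1|<=|12| out[3]=144, r--
l=1 r=3: |1|<=|6| out[2]=36, r--
l=1 r=2: |1|<=|4| out[1]=16, r--
l=1 r=1: |1|<=|1| out[0]=1, r--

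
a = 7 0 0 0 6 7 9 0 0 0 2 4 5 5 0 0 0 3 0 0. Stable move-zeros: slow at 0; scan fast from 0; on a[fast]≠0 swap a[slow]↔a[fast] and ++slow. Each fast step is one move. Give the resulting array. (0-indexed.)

slow=0 fast=0: a[fast]=7≠0 swap→a[0]=7, slow++,fast++
slow=1 fast=1: a[fast]=0, fast++
slow=1 fast=2: a[fast]=0, fast++
slow=1 fast=3: a[fast]=0, fast++
slow=1 fast=4: a[fast]=6≠0 swap→a[1]=6, slow++,fast++
slow=2 fast=5: a[fast]=7≠0 swap→a[2]=7, slow++,fast++
slow=3 fast=6: a[fast]=9≠0 swap→a[3]=9, slow++,fast++
slow=4 fast=7: a[fast]=0, fast++
slow=4 fast=8: a[fast]=0, fast++
slow=4 fast=9: a[fast]=0, fast++
slow=4 fast=10: a[fast]=2≠0 swap→a[4]=2, slow++,fast++
slow=5 fast=11: a[fast]=4≠0 swap→a[5]=4, slow++,fast++
slow=6 fast=12: a[fast]=5≠0 swap→a[6]=5, slow++,fast++
slow=7 fast=13: a[fast]=5≠0 swap→a[7]=5, slow++,fast++
slow=8 fast=14: a[fast]=0, fast++
slow=8 fast=15: a[fast]=0, fast++
slow=8 fast=16: a[fast]=0, fast++
slow=8 fast=17: a[fast]=3≠0 swap→a[8]=3, slow++,fast++
slow=9 fast=18: a[fast]=0, fast++
slow=9 fast=19: a[fast]=0, fast++

[7, 6, 7, 9, 2, 4, 5, 5, 3, 0, 0, 0, 0, 0, 0, 0, 0, 0, 0, 0]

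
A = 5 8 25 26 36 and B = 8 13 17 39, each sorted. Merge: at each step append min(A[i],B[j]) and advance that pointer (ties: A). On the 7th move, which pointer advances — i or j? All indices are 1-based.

[i=1,j=1] A[i]=5<=B[j]=8 take 5 → i++
[i=2,j=1] A[i]=8<=B[j]=8 take 8 → i++
[i=3,j=1] A[i]=25>B[j]=8 take 8 → j++
[i=3,j=2] A[i]=25>B[j]=13 take 13 → j++
[i=3,j=3] A[i]=25>B[j]=17 take 17 → j++
[i=3,j=4] A[i]=25<=B[j]=39 take 25 → i++
[i=4,j=4] A[i]=26<=B[j]=39 take 26 → i++

i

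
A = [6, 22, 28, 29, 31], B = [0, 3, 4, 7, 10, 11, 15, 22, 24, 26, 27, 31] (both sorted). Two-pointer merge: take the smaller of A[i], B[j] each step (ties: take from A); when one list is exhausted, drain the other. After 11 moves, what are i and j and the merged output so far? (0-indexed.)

i=2, j=9, merged so far=[0, 3, 4, 6, 7, 10, 11, 15, 22, 22, 24]

[i=0,j=0] A[i]=6>B[j]=0 take 0 → j++
[i=0,j=1] A[i]=6>B[j]=3 take 3 → j++
[i=0,j=2] A[i]=6>B[j]=4 take 4 → j++
[i=0,j=3] A[i]=6<=B[j]=7 take 6 → i++
[i=1,j=3] A[i]=22>B[j]=7 take 7 → j++
[i=1,j=4] A[i]=22>B[j]=10 take 10 → j++
[i=1,j=5] A[i]=22>B[j]=11 take 11 → j++
[i=1,j=6] A[i]=22>B[j]=15 take 15 → j++
[i=1,j=7] A[i]=22<=B[j]=22 take 22 → i++
[i=2,j=7] A[i]=28>B[j]=22 take 22 → j++
[i=2,j=8] A[i]=28>B[j]=24 take 24 → j++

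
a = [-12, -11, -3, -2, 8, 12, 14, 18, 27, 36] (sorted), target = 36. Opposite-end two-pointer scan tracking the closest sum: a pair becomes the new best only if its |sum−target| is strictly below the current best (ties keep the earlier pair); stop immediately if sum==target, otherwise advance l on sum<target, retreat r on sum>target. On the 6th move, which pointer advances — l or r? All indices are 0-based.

[0,9] -12+36=24 d=12 * → l++
[1,9] -11+36=25 d=11 * → l++
[2,9] -3+36=33 d=3 * → l++
[3,9] -2+36=34 d=2 * → l++
[4,9] 8+36=44 d=8 → r--
[4,8] 8+27=35 d=1 * → l++

l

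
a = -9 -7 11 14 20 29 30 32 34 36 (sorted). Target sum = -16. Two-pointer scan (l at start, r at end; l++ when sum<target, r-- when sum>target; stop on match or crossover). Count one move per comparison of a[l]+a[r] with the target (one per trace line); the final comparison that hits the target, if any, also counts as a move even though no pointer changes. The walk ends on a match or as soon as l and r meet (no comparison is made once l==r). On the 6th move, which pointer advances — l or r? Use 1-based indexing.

r

[1,10] -9+36=27 >-16 → r--
[1,9] -9+34=25 >-16 → r--
[1,8] -9+32=23 >-16 → r--
[1,7] -9+30=21 >-16 → r--
[1,6] -9+29=20 >-16 → r--
[1,5] -9+20=11 >-16 → r--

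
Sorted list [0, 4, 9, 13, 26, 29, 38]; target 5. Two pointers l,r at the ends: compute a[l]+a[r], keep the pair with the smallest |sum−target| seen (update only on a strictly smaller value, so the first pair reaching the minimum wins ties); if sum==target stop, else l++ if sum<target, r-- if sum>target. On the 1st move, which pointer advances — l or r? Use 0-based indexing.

r

[0,6] 0+38=38 d=33 * → r--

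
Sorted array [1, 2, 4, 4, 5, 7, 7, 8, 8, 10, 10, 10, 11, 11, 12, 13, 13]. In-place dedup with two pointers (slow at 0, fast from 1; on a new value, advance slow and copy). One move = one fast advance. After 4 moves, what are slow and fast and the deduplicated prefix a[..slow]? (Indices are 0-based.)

slow=3, fast=5, prefix=[1, 2, 4, 5]

slow=0 fast=1: a[fast]=2≠a[slow]=1 write a[1]=2, slow++,fast++
slow=1 fast=2: a[fast]=4≠a[slow]=2 write a[2]=4, slow++,fast++
slow=2 fast=3: a[fast]=4=a[slow] dup, fast++
slow=2 fast=4: a[fast]=5≠a[slow]=4 write a[3]=5, slow++,fast++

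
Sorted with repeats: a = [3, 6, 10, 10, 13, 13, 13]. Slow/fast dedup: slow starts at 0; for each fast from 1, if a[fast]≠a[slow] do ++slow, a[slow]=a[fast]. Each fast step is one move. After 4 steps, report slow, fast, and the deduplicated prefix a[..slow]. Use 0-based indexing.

slow=3, fast=5, prefix=[3, 6, 10, 13]

(s=0,f=1) a[fast]=6≠a[slow]=3 write a[1]=6 → slow++,fast++
(s=1,f=2) a[fast]=10≠a[slow]=6 write a[2]=10 → slow++,fast++
(s=2,f=3) a[fast]=10=a[slow] dup → fast++
(s=2,f=4) a[fast]=13≠a[slow]=10 write a[3]=13 → slow++,fast++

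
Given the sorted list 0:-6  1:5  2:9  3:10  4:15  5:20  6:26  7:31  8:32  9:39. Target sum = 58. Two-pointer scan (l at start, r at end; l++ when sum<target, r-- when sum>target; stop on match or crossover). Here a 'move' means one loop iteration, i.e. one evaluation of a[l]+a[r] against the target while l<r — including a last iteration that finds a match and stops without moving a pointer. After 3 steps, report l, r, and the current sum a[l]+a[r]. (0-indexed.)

l=3, r=9, sum=49

l=0 r=9: -6+39=33 <58, l++
l=1 r=9: 5+39=44 <58, l++
l=2 r=9: 9+39=48 <58, l++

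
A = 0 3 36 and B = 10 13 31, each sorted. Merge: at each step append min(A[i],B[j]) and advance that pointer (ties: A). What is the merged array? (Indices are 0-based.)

[i=0,j=0] A[i]=0<=B[j]=10 take 0 → i++
[i=1,j=0] A[i]=3<=B[j]=10 take 3 → i++
[i=2,j=0] A[i]=36>B[j]=10 take 10 → j++
[i=2,j=1] A[i]=36>B[j]=13 take 13 → j++
[i=2,j=2] A[i]=36>B[j]=31 take 31 → j++
[i=2,j=3] B done, take A[i]=36 → i++

[0, 3, 10, 13, 31, 36]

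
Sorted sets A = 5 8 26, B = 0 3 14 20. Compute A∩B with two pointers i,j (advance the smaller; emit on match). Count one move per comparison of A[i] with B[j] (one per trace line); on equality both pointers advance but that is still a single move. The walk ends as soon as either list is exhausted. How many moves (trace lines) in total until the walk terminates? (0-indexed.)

[i=0,j=0] 5>0 → j++
[i=0,j=1] 5>3 → j++
[i=0,j=2] 5<14 → i++
[i=1,j=2] 8<14 → i++
[i=2,j=2] 26>14 → j++
[i=2,j=3] 26>20 → j++

6 moves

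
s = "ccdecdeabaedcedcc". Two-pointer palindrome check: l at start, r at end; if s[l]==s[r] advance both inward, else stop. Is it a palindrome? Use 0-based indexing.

palindrome

[0,16] 'c'=='c' → l++,r--
[1,15] 'c'=='c' → l++,r--
[2,14] 'd'=='d' → l++,r--
[3,13] 'e'=='e' → l++,r--
[4,12] 'c'=='c' → l++,r--
[5,11] 'd'=='d' → l++,r--
[6,10] 'e'=='e' → l++,r--
[7,9] 'a'=='a' → l++,r--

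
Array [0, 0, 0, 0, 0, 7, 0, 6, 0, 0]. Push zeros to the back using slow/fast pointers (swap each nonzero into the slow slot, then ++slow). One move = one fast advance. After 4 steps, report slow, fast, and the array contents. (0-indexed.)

(s=0,f=0) a[fast]=0 → fast++
(s=0,f=1) a[fast]=0 → fast++
(s=0,f=2) a[fast]=0 → fast++
(s=0,f=3) a[fast]=0 → fast++

slow=0, fast=4, a=[0, 0, 0, 0, 0, 7, 0, 6, 0, 0]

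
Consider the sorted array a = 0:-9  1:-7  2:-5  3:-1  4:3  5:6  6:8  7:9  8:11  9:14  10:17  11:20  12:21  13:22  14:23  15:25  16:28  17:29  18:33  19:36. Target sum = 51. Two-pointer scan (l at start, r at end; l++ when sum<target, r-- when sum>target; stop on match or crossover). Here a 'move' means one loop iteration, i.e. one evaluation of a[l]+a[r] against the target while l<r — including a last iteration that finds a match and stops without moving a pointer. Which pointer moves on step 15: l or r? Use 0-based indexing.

[0,19] -9+36=27 <51 → l++
[1,19] -7+36=29 <51 → l++
[2,19] -5+36=31 <51 → l++
[3,19] -1+36=35 <51 → l++
[4,19] 3+36=39 <51 → l++
[5,19] 6+36=42 <51 → l++
[6,19] 8+36=44 <51 → l++
[7,19] 9+36=45 <51 → l++
[8,19] 11+36=47 <51 → l++
[9,19] 14+36=50 <51 → l++
[10,19] 17+36=53 >51 → r--
[10,18] 17+33=50 <51 → l++
[11,18] 20+33=53 >51 → r--
[11,17] 20+29=49 <51 → l++
[12,17] 21+29=50 <51 → l++

l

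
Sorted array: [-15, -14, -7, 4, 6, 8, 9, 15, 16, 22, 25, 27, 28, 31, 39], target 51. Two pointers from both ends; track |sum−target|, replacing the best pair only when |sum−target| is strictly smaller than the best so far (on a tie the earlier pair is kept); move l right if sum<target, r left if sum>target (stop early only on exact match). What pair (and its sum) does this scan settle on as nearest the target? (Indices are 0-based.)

l=0 r=14: -15+39=24 d=27 *, l++
l=1 r=14: -14+39=25 d=26 *, l++
l=2 r=14: -7+39=32 d=19 *, l++
l=3 r=14: 4+39=43 d=8 *, l++
l=4 r=14: 6+39=45 d=6 *, l++
l=5 r=14: 8+39=47 d=4 *, l++
l=6 r=14: 9+39=48 d=3 *, l++
l=7 r=14: 15+39=54 d=3, r--
l=7 r=13: 15+31=46 d=5, l++
l=8 r=13: 16+31=47 d=4, l++
l=9 r=13: 22+31=53 d=2 *, r--
l=9 r=12: 22+28=50 d=1 *, l++
l=10 r=12: 25+28=53 d=2, r--
l=10 r=11: 25+27=52 d=1, r--

pair (22, 28) with sum 50 (|Δ|=1)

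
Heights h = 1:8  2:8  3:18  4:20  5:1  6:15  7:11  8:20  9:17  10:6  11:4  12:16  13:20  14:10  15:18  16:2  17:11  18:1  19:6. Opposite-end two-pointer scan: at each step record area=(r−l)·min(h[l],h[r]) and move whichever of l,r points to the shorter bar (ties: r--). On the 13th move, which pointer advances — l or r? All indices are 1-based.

l=1 r=19: min(8,6)*18=108 best=108 *, r--
l=1 r=18: min(8,1)*17=17 best=108, r--
l=1 r=17: min(8,11)*16=128 best=128 *, l++
l=2 r=17: min(8,11)*15=120 best=128, l++
l=3 r=17: min(18,11)*14=154 best=154 *, r--
l=3 r=16: min(18,2)*13=26 best=154, r--
l=3 r=15: min(18,18)*12=216 best=216 *, r--
l=3 r=14: min(18,10)*11=110 best=216, r--
l=3 r=13: min(18,20)*10=180 best=216, l++
l=4 r=13: min(20,20)*9=180 best=216, r--
l=4 r=12: min(20,16)*8=128 best=216, r--
l=4 r=11: min(20,4)*7=28 best=216, r--
l=4 r=10: min(20,6)*6=36 best=216, r--

r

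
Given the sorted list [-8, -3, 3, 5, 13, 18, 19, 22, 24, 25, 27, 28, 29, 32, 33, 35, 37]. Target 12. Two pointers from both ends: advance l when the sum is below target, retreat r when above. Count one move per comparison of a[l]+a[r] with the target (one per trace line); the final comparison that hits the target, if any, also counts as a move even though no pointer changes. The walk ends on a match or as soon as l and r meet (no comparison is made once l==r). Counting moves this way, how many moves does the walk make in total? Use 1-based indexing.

16 moves

[1,17] -8+37=29 >12 → r--
[1,16] -8+35=27 >12 → r--
[1,15] -8+33=25 >12 → r--
[1,14] -8+32=24 >12 → r--
[1,13] -8+29=21 >12 → r--
[1,12] -8+28=20 >12 → r--
[1,11] -8+27=19 >12 → r--
[1,10] -8+25=17 >12 → r--
[1,9] -8+24=16 >12 → r--
[1,8] -8+22=14 >12 → r--
[1,7] -8+19=11 <12 → l++
[2,7] -3+19=16 >12 → r--
[2,6] -3+18=15 >12 → r--
[2,5] -3+13=10 <12 → l++
[3,5] 3+13=16 >12 → r--
[3,4] 3+5=8 <12 → l++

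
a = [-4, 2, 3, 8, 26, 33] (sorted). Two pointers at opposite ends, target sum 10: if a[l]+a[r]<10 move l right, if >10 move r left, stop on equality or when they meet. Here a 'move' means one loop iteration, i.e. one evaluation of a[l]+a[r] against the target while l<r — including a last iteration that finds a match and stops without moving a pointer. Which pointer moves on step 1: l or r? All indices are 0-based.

l=0 r=5: -4+33=29 >10, r--

r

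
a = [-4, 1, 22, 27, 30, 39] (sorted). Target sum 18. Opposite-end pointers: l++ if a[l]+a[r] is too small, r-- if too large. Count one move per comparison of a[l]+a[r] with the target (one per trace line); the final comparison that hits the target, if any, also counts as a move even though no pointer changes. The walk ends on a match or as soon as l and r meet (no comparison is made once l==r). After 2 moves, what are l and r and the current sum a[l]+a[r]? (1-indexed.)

[1,6] -4+39=35 >18 → r--
[1,5] -4+30=26 >18 → r--

l=1, r=4, sum=23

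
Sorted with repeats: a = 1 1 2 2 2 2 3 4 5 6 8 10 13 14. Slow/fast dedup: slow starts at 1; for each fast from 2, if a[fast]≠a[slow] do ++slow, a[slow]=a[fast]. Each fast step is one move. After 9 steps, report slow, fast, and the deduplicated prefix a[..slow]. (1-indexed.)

slow=6, fast=11, prefix=[1, 2, 3, 4, 5, 6]

(s=1,f=2) a[fast]=1=a[slow] dup → fast++
(s=1,f=3) a[fast]=2≠a[slow]=1 write a[2]=2 → slow++,fast++
(s=2,f=4) a[fast]=2=a[slow] dup → fast++
(s=2,f=5) a[fast]=2=a[slow] dup → fast++
(s=2,f=6) a[fast]=2=a[slow] dup → fast++
(s=2,f=7) a[fast]=3≠a[slow]=2 write a[3]=3 → slow++,fast++
(s=3,f=8) a[fast]=4≠a[slow]=3 write a[4]=4 → slow++,fast++
(s=4,f=9) a[fast]=5≠a[slow]=4 write a[5]=5 → slow++,fast++
(s=5,f=10) a[fast]=6≠a[slow]=5 write a[6]=6 → slow++,fast++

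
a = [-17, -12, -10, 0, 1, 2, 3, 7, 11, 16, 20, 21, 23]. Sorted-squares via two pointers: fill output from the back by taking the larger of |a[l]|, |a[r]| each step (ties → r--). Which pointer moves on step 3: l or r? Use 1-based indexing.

r

l=1 r=13: |-17|<=|23| out[13]=529, r--
l=1 r=12: |-17|<=|21| out[12]=441, r--
l=1 r=11: |-17|<=|20| out[11]=400, r--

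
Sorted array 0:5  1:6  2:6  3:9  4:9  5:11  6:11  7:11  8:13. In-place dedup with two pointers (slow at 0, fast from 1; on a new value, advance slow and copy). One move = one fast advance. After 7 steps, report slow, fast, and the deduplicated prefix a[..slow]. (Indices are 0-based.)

slow=3, fast=8, prefix=[5, 6, 9, 11]

(s=0,f=1) a[fast]=6≠a[slow]=5 write a[1]=6 → slow++,fast++
(s=1,f=2) a[fast]=6=a[slow] dup → fast++
(s=1,f=3) a[fast]=9≠a[slow]=6 write a[2]=9 → slow++,fast++
(s=2,f=4) a[fast]=9=a[slow] dup → fast++
(s=2,f=5) a[fast]=11≠a[slow]=9 write a[3]=11 → slow++,fast++
(s=3,f=6) a[fast]=11=a[slow] dup → fast++
(s=3,f=7) a[fast]=11=a[slow] dup → fast++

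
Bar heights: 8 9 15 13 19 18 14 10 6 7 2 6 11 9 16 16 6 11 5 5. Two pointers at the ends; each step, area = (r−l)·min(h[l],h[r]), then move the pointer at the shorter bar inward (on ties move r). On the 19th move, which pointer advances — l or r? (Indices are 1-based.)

r

[1,20] min(8,5)*19=95 best=95 * → r--
[1,19] min(8,5)*18=90 best=95 → r--
[1,18] min(8,11)*17=136 best=136 * → l++
[2,18] min(9,11)*16=144 best=144 * → l++
[3,18] min(15,11)*15=165 best=165 * → r--
[3,17] min(15,6)*14=84 best=165 → r--
[3,16] min(15,16)*13=195 best=195 * → l++
[4,16] min(13,16)*12=156 best=195 → l++
[5,16] min(19,16)*11=176 best=195 → r--
[5,15] min(19,16)*10=160 best=195 → r--
[5,14] min(19,9)*9=81 best=195 → r--
[5,13] min(19,11)*8=88 best=195 → r--
[5,12] min(19,6)*7=42 best=195 → r--
[5,11] min(19,2)*6=12 best=195 → r--
[5,10] min(19,7)*5=35 best=195 → r--
[5,9] min(19,6)*4=24 best=195 → r--
[5,8] min(19,10)*3=30 best=195 → r--
[5,7] min(19,14)*2=28 best=195 → r--
[5,6] min(19,18)*1=18 best=195 → r--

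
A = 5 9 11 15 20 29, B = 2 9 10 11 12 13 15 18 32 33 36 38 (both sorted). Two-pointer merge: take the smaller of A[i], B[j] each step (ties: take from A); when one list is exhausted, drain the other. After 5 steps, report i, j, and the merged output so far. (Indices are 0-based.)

i=2, j=3, merged so far=[2, 5, 9, 9, 10]

[i=0,j=0] A[i]=5>B[j]=2 take 2 → j++
[i=0,j=1] A[i]=5<=B[j]=9 take 5 → i++
[i=1,j=1] A[i]=9<=B[j]=9 take 9 → i++
[i=2,j=1] A[i]=11>B[j]=9 take 9 → j++
[i=2,j=2] A[i]=11>B[j]=10 take 10 → j++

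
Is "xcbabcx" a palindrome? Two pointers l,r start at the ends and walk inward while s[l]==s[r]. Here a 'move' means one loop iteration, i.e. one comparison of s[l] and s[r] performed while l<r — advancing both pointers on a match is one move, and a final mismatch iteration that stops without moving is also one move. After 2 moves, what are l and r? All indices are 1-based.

[1,7] 'x'=='x' → l++,r--
[2,6] 'c'=='c' → l++,r--

l=3, r=5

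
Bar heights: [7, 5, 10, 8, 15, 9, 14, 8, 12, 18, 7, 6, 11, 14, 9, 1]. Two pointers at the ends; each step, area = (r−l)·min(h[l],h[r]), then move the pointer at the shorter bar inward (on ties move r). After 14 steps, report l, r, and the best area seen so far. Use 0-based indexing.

l=8, r=9, best area=126

l=0 r=15: min(7,1)*15=15 best=15 *, r--
l=0 r=14: min(7,9)*14=98 best=98 *, l++
l=1 r=14: min(5,9)*13=65 best=98, l++
l=2 r=14: min(10,9)*12=108 best=108 *, r--
l=2 r=13: min(10,14)*11=110 best=110 *, l++
l=3 r=13: min(8,14)*10=80 best=110, l++
l=4 r=13: min(15,14)*9=126 best=126 *, r--
l=4 r=12: min(15,11)*8=88 best=126, r--
l=4 r=11: min(15,6)*7=42 best=126, r--
l=4 r=10: min(15,7)*6=42 best=126, r--
l=4 r=9: min(15,18)*5=75 best=126, l++
l=5 r=9: min(9,18)*4=36 best=126, l++
l=6 r=9: min(14,18)*3=42 best=126, l++
l=7 r=9: min(8,18)*2=16 best=126, l++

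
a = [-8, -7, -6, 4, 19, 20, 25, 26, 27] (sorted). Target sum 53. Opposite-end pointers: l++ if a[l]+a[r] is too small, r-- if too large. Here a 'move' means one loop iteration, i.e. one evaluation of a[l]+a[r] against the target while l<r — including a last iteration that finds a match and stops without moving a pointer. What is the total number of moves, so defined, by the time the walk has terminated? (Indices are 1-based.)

8 moves

l=1 r=9: -8+27=19 <53, l++
l=2 r=9: -7+27=20 <53, l++
l=3 r=9: -6+27=21 <53, l++
l=4 r=9: 4+27=31 <53, l++
l=5 r=9: 19+27=46 <53, l++
l=6 r=9: 20+27=47 <53, l++
l=7 r=9: 25+27=52 <53, l++
l=8 r=9: 26+27=53, found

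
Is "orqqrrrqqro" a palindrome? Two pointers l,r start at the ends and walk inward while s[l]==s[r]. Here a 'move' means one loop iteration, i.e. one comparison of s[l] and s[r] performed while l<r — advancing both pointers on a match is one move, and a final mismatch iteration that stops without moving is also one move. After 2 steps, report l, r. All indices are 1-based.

l=3, r=9

l=1 r=11: 'o'=='o', l++,r--
l=2 r=10: 'r'=='r', l++,r--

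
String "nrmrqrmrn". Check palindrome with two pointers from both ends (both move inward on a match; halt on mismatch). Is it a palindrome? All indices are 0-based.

palindrome

[0,8] 'n'=='n' → l++,r--
[1,7] 'r'=='r' → l++,r--
[2,6] 'm'=='m' → l++,r--
[3,5] 'r'=='r' → l++,r--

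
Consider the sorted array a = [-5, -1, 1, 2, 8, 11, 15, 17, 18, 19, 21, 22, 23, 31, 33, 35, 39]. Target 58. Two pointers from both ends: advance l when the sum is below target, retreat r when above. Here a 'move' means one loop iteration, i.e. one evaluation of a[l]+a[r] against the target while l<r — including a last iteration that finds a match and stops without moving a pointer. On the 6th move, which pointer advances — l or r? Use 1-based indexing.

l=1 r=17: -5+39=34 <58, l++
l=2 r=17: -1+39=38 <58, l++
l=3 r=17: 1+39=40 <58, l++
l=4 r=17: 2+39=41 <58, l++
l=5 r=17: 8+39=47 <58, l++
l=6 r=17: 11+39=50 <58, l++

l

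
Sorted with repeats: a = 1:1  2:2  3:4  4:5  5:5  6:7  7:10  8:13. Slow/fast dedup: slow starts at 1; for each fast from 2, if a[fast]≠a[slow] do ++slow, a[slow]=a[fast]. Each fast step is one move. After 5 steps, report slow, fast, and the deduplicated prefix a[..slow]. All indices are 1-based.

slow=1 fast=2: a[fast]=2≠a[slow]=1 write a[2]=2, slow++,fast++
slow=2 fast=3: a[fast]=4≠a[slow]=2 write a[3]=4, slow++,fast++
slow=3 fast=4: a[fast]=5≠a[slow]=4 write a[4]=5, slow++,fast++
slow=4 fast=5: a[fast]=5=a[slow] dup, fast++
slow=4 fast=6: a[fast]=7≠a[slow]=5 write a[5]=7, slow++,fast++

slow=5, fast=7, prefix=[1, 2, 4, 5, 7]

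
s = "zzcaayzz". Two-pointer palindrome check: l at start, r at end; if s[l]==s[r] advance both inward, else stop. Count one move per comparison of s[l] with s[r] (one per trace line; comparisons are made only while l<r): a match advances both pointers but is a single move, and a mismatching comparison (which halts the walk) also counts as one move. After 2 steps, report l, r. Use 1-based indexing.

l=1 r=8: 'z'=='z', l++,r--
l=2 r=7: 'z'=='z', l++,r--

l=3, r=6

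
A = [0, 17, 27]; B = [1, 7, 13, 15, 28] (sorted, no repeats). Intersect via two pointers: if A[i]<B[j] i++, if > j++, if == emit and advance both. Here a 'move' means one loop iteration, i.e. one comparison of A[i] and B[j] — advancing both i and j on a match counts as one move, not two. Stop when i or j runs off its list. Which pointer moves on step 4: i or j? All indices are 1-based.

i=1 j=1: 0<1, i++
i=2 j=1: 17>1, j++
i=2 j=2: 17>7, j++
i=2 j=3: 17>13, j++

j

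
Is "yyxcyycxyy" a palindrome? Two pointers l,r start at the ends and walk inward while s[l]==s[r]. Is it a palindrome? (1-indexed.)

palindrome

l=1 r=10: 'y'=='y', l++,r--
l=2 r=9: 'y'=='y', l++,r--
l=3 r=8: 'x'=='x', l++,r--
l=4 r=7: 'c'=='c', l++,r--
l=5 r=6: 'y'=='y', l++,r--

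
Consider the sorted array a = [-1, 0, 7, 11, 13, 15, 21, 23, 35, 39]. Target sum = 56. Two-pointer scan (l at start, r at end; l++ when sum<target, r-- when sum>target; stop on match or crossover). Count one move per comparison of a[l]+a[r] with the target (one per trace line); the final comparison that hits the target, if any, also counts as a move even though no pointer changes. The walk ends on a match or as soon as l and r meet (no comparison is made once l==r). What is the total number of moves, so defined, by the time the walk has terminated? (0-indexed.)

l=0 r=9: -1+39=38 <56, l++
l=1 r=9: 0+39=39 <56, l++
l=2 r=9: 7+39=46 <56, l++
l=3 r=9: 11+39=50 <56, l++
l=4 r=9: 13+39=52 <56, l++
l=5 r=9: 15+39=54 <56, l++
l=6 r=9: 21+39=60 >56, r--
l=6 r=8: 21+35=56, found

8 moves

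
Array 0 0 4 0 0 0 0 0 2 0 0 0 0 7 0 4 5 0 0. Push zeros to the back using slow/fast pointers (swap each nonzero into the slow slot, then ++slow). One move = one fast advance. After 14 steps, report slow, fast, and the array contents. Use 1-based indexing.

slow=1 fast=1: a[fast]=0, fast++
slow=1 fast=2: a[fast]=0, fast++
slow=1 fast=3: a[fast]=4≠0 swap→a[1]=4, slow++,fast++
slow=2 fast=4: a[fast]=0, fast++
slow=2 fast=5: a[fast]=0, fast++
slow=2 fast=6: a[fast]=0, fast++
slow=2 fast=7: a[fast]=0, fast++
slow=2 fast=8: a[fast]=0, fast++
slow=2 fast=9: a[fast]=2≠0 swap→a[2]=2, slow++,fast++
slow=3 fast=10: a[fast]=0, fast++
slow=3 fast=11: a[fast]=0, fast++
slow=3 fast=12: a[fast]=0, fast++
slow=3 fast=13: a[fast]=0, fast++
slow=3 fast=14: a[fast]=7≠0 swap→a[3]=7, slow++,fast++

slow=4, fast=15, a=[4, 2, 7, 0, 0, 0, 0, 0, 0, 0, 0, 0, 0, 0, 0, 4, 5, 0, 0]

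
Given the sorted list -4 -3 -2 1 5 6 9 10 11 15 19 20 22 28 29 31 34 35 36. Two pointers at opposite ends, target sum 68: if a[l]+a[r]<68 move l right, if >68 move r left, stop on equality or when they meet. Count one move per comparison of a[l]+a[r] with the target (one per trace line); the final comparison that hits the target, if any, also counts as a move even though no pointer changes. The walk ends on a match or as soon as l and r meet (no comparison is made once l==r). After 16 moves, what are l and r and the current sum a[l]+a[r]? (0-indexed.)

l=16, r=18, sum=70

l=0 r=18: -4+36=32 <68, l++
l=1 r=18: -3+36=33 <68, l++
l=2 r=18: -2+36=34 <68, l++
l=3 r=18: 1+36=37 <68, l++
l=4 r=18: 5+36=41 <68, l++
l=5 r=18: 6+36=42 <68, l++
l=6 r=18: 9+36=45 <68, l++
l=7 r=18: 10+36=46 <68, l++
l=8 r=18: 11+36=47 <68, l++
l=9 r=18: 15+36=51 <68, l++
l=10 r=18: 19+36=55 <68, l++
l=11 r=18: 20+36=56 <68, l++
l=12 r=18: 22+36=58 <68, l++
l=13 r=18: 28+36=64 <68, l++
l=14 r=18: 29+36=65 <68, l++
l=15 r=18: 31+36=67 <68, l++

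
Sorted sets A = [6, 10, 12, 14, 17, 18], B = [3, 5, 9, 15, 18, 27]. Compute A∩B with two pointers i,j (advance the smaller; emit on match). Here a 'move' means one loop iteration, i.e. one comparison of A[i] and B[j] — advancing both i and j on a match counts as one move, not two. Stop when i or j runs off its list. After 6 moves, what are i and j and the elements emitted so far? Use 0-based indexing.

i=3, j=3, emitted=[]

[i=0,j=0] 6>3 → j++
[i=0,j=1] 6>5 → j++
[i=0,j=2] 6<9 → i++
[i=1,j=2] 10>9 → j++
[i=1,j=3] 10<15 → i++
[i=2,j=3] 12<15 → i++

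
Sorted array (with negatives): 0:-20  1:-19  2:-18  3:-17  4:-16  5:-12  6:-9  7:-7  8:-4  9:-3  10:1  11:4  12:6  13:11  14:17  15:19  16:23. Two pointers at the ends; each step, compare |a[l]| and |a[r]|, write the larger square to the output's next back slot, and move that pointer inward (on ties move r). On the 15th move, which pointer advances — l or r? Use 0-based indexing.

l=0 r=16: |-20|<=|23| out[16]=529, r--
l=0 r=15: |-20|>|19| out[15]=400, l++
l=1 r=15: |-19|<=|19| out[14]=361, r--
l=1 r=14: |-19|>|17| out[13]=361, l++
l=2 r=14: |-18|>|17| out[12]=324, l++
l=3 r=14: |-17|<=|17| out[11]=289, r--
l=3 r=13: |-17|>|11| out[10]=289, l++
l=4 r=13: |-16|>|11| out[9]=256, l++
l=5 r=13: |-12|>|11| out[8]=144, l++
l=6 r=13: |-9|<=|11| out[7]=121, r--
l=6 r=12: |-9|>|6| out[6]=81, l++
l=7 r=12: |-7|>|6| out[5]=49, l++
l=8 r=12: |-4|<=|6| out[4]=36, r--
l=8 r=11: |-4|<=|4| out[3]=16, r--
l=8 r=10: |-4|>|1| out[2]=16, l++

l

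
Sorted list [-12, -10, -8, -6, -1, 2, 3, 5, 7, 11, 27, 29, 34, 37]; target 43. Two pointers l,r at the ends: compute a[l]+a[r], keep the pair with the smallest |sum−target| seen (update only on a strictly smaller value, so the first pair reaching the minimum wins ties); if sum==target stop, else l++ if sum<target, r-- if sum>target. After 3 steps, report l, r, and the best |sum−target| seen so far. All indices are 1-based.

l=1 r=14: -12+37=25 d=18 *, l++
l=2 r=14: -10+37=27 d=16 *, l++
l=3 r=14: -8+37=29 d=14 *, l++

l=4, r=14, best |Δ|=14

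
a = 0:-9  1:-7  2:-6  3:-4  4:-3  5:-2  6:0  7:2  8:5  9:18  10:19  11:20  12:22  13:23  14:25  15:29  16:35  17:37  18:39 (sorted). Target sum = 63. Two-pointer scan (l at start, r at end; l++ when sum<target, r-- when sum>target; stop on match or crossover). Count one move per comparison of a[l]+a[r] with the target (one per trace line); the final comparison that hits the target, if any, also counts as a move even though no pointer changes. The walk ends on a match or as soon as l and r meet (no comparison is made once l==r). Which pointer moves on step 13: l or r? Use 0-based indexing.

l

[0,18] -9+39=30 <63 → l++
[1,18] -7+39=32 <63 → l++
[2,18] -6+39=33 <63 → l++
[3,18] -4+39=35 <63 → l++
[4,18] -3+39=36 <63 → l++
[5,18] -2+39=37 <63 → l++
[6,18] 0+39=39 <63 → l++
[7,18] 2+39=41 <63 → l++
[8,18] 5+39=44 <63 → l++
[9,18] 18+39=57 <63 → l++
[10,18] 19+39=58 <63 → l++
[11,18] 20+39=59 <63 → l++
[12,18] 22+39=61 <63 → l++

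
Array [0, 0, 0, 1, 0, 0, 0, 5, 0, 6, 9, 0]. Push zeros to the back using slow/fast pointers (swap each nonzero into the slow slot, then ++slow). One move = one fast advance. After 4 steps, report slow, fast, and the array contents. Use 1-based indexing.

slow=2, fast=5, a=[1, 0, 0, 0, 0, 0, 0, 5, 0, 6, 9, 0]

(s=1,f=1) a[fast]=0 → fast++
(s=1,f=2) a[fast]=0 → fast++
(s=1,f=3) a[fast]=0 → fast++
(s=1,f=4) a[fast]=1≠0 swap→a[1]=1 → slow++,fast++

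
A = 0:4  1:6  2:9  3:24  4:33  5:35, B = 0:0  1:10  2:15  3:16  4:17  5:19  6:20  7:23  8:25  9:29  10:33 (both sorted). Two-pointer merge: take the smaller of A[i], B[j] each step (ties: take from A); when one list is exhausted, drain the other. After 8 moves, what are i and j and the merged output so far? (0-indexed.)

[i=0,j=0] A[i]=4>B[j]=0 take 0 → j++
[i=0,j=1] A[i]=4<=B[j]=10 take 4 → i++
[i=1,j=1] A[i]=6<=B[j]=10 take 6 → i++
[i=2,j=1] A[i]=9<=B[j]=10 take 9 → i++
[i=3,j=1] A[i]=24>B[j]=10 take 10 → j++
[i=3,j=2] A[i]=24>B[j]=15 take 15 → j++
[i=3,j=3] A[i]=24>B[j]=16 take 16 → j++
[i=3,j=4] A[i]=24>B[j]=17 take 17 → j++

i=3, j=5, merged so far=[0, 4, 6, 9, 10, 15, 16, 17]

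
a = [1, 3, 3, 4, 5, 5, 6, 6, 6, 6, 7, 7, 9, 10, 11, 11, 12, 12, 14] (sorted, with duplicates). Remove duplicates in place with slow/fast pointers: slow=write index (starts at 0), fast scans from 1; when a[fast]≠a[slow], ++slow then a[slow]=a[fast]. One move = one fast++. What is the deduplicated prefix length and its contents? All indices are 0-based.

length 11; prefix = [1, 3, 4, 5, 6, 7, 9, 10, 11, 12, 14]

slow=0 fast=1: a[fast]=3≠a[slow]=1 write a[1]=3, slow++,fast++
slow=1 fast=2: a[fast]=3=a[slow] dup, fast++
slow=1 fast=3: a[fast]=4≠a[slow]=3 write a[2]=4, slow++,fast++
slow=2 fast=4: a[fast]=5≠a[slow]=4 write a[3]=5, slow++,fast++
slow=3 fast=5: a[fast]=5=a[slow] dup, fast++
slow=3 fast=6: a[fast]=6≠a[slow]=5 write a[4]=6, slow++,fast++
slow=4 fast=7: a[fast]=6=a[slow] dup, fast++
slow=4 fast=8: a[fast]=6=a[slow] dup, fast++
slow=4 fast=9: a[fast]=6=a[slow] dup, fast++
slow=4 fast=10: a[fast]=7≠a[slow]=6 write a[5]=7, slow++,fast++
slow=5 fast=11: a[fast]=7=a[slow] dup, fast++
slow=5 fast=12: a[fast]=9≠a[slow]=7 write a[6]=9, slow++,fast++
slow=6 fast=13: a[fast]=10≠a[slow]=9 write a[7]=10, slow++,fast++
slow=7 fast=14: a[fast]=11≠a[slow]=10 write a[8]=11, slow++,fast++
slow=8 fast=15: a[fast]=11=a[slow] dup, fast++
slow=8 fast=16: a[fast]=12≠a[slow]=11 write a[9]=12, slow++,fast++
slow=9 fast=17: a[fast]=12=a[slow] dup, fast++
slow=9 fast=18: a[fast]=14≠a[slow]=12 write a[10]=14, slow++,fast++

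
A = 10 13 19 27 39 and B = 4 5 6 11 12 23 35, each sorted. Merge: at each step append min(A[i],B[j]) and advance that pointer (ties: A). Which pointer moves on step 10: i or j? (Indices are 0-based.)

i

[i=0,j=0] A[i]=10>B[j]=4 take 4 → j++
[i=0,j=1] A[i]=10>B[j]=5 take 5 → j++
[i=0,j=2] A[i]=10>B[j]=6 take 6 → j++
[i=0,j=3] A[i]=10<=B[j]=11 take 10 → i++
[i=1,j=3] A[i]=13>B[j]=11 take 11 → j++
[i=1,j=4] A[i]=13>B[j]=12 take 12 → j++
[i=1,j=5] A[i]=13<=B[j]=23 take 13 → i++
[i=2,j=5] A[i]=19<=B[j]=23 take 19 → i++
[i=3,j=5] A[i]=27>B[j]=23 take 23 → j++
[i=3,j=6] A[i]=27<=B[j]=35 take 27 → i++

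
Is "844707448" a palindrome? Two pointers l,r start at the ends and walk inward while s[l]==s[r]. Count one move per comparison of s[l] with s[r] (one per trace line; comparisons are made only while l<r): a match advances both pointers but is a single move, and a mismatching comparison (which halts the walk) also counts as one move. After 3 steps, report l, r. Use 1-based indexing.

l=4, r=6

[1,9] '8'=='8' → l++,r--
[2,8] '4'=='4' → l++,r--
[3,7] '4'=='4' → l++,r--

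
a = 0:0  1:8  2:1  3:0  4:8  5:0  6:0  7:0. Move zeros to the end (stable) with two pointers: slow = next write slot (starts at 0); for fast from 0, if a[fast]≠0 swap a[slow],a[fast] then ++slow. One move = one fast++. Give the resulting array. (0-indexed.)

(s=0,f=0) a[fast]=0 → fast++
(s=0,f=1) a[fast]=8≠0 swap→a[0]=8 → slow++,fast++
(s=1,f=2) a[fast]=1≠0 swap→a[1]=1 → slow++,fast++
(s=2,f=3) a[fast]=0 → fast++
(s=2,f=4) a[fast]=8≠0 swap→a[2]=8 → slow++,fast++
(s=3,f=5) a[fast]=0 → fast++
(s=3,f=6) a[fast]=0 → fast++
(s=3,f=7) a[fast]=0 → fast++

[8, 1, 8, 0, 0, 0, 0, 0]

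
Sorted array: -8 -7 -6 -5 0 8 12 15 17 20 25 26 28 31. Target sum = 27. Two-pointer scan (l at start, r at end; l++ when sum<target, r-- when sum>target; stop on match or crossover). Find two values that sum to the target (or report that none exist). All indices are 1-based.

[1,14] -8+31=23 <27 → l++
[2,14] -7+31=24 <27 → l++
[3,14] -6+31=25 <27 → l++
[4,14] -5+31=26 <27 → l++
[5,14] 0+31=31 >27 → r--
[5,13] 0+28=28 >27 → r--
[5,12] 0+26=26 <27 → l++
[6,12] 8+26=34 >27 → r--
[6,11] 8+25=33 >27 → r--
[6,10] 8+20=28 >27 → r--
[6,9] 8+17=25 <27 → l++
[7,9] 12+17=29 >27 → r--
[7,8] 12+15=27 → found

(12, 15)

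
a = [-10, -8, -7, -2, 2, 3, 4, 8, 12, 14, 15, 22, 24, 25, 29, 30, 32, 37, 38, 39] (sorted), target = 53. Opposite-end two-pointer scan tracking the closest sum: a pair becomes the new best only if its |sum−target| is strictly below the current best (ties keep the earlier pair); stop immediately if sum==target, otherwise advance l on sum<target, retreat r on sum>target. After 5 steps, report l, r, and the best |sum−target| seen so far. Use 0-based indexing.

[0,19] -10+39=29 d=24 * → l++
[1,19] -8+39=31 d=22 * → l++
[2,19] -7+39=32 d=21 * → l++
[3,19] -2+39=37 d=16 * → l++
[4,19] 2+39=41 d=12 * → l++

l=5, r=19, best |Δ|=12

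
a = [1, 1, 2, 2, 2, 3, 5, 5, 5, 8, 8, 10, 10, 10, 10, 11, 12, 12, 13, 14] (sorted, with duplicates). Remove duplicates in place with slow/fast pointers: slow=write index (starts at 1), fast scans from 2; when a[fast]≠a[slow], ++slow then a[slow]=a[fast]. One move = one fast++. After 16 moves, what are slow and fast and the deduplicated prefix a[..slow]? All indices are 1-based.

slow=1 fast=2: a[fast]=1=a[slow] dup, fast++
slow=1 fast=3: a[fast]=2≠a[slow]=1 write a[2]=2, slow++,fast++
slow=2 fast=4: a[fast]=2=a[slow] dup, fast++
slow=2 fast=5: a[fast]=2=a[slow] dup, fast++
slow=2 fast=6: a[fast]=3≠a[slow]=2 write a[3]=3, slow++,fast++
slow=3 fast=7: a[fast]=5≠a[slow]=3 write a[4]=5, slow++,fast++
slow=4 fast=8: a[fast]=5=a[slow] dup, fast++
slow=4 fast=9: a[fast]=5=a[slow] dup, fast++
slow=4 fast=10: a[fast]=8≠a[slow]=5 write a[5]=8, slow++,fast++
slow=5 fast=11: a[fast]=8=a[slow] dup, fast++
slow=5 fast=12: a[fast]=10≠a[slow]=8 write a[6]=10, slow++,fast++
slow=6 fast=13: a[fast]=10=a[slow] dup, fast++
slow=6 fast=14: a[fast]=10=a[slow] dup, fast++
slow=6 fast=15: a[fast]=10=a[slow] dup, fast++
slow=6 fast=16: a[fast]=11≠a[slow]=10 write a[7]=11, slow++,fast++
slow=7 fast=17: a[fast]=12≠a[slow]=11 write a[8]=12, slow++,fast++

slow=8, fast=18, prefix=[1, 2, 3, 5, 8, 10, 11, 12]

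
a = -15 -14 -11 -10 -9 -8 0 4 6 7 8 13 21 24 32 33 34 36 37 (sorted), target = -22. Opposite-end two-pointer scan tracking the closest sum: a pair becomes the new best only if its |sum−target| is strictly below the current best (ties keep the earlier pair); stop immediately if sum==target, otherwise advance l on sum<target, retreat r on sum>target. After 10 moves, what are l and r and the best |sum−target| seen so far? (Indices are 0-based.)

l=0, r=8, best |Δ|=14

[0,18] -15+37=22 d=44 * → r--
[0,17] -15+36=21 d=43 * → r--
[0,16] -15+34=19 d=41 * → r--
[0,15] -15+33=18 d=40 * → r--
[0,14] -15+32=17 d=39 * → r--
[0,13] -15+24=9 d=31 * → r--
[0,12] -15+21=6 d=28 * → r--
[0,11] -15+13=-2 d=20 * → r--
[0,10] -15+8=-7 d=15 * → r--
[0,9] -15+7=-8 d=14 * → r--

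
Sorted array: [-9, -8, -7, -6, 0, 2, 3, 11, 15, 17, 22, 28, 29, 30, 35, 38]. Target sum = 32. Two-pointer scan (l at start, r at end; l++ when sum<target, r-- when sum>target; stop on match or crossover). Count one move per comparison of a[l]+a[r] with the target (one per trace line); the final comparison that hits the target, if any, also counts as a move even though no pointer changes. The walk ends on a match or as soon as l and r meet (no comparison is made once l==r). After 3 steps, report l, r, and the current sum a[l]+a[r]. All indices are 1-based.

[1,16] -9+38=29 <32 → l++
[2,16] -8+38=30 <32 → l++
[3,16] -7+38=31 <32 → l++

l=4, r=16, sum=32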